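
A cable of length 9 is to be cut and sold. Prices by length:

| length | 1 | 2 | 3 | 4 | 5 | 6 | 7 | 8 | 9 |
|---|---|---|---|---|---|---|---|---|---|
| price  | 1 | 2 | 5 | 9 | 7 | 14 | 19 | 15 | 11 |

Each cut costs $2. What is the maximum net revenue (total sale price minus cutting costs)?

19

Build v[k] bottom-up: v[k] = max over allowed piece i of (p[i] + v[k−i]) − 2 per cut.
v[1] = 1
v[2] = max(1+1-2, 2+0) = 2
v[3] = max(1+2-2, 2+1-2, 5+0) = 5
v[4] = max(1+5-2, 2+2-2, 5+1-2, 9+0) = 9
v[5] = max(1+9-2, 2+5-2, 5+2-2, 9+1-2, 7+0) = 8
v[6] = max(1+8-2, 2+9-2, 5+5-2, 9+2-2, 7+1-2, 14+0) = 14
v[7] = max(1+14-2, 2+8-2, 5+9-2, …, 14+1-2, 19+0) = 19
v[8] = max(1+19-2, 2+14-2, 5+8-2, …, 19+1-2, 15+0) = 18
v[9] = max(1+18-2, 2+19-2, 5+14-2, …, 15+1-2, 11+0) = 19
One optimal plan: pieces 7 + 2 (1 cut) → $21 − $2 = $19.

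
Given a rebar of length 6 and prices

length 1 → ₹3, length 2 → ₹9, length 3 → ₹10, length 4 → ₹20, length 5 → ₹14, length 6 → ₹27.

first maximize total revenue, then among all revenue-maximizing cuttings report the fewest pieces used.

Let r[k] be the best obtainable value from length k. For each k, try every first piece i and keep the best of price[i] + r[k−i].
r[1] = 3
r[2] = 9
r[3] = 12  (first piece 1, then r[2]=9)
r[4] = 20
r[5] = 23  (first piece 1, then r[4]=20)
r[6] = 29  (first piece 2, then r[4]=20)
Maximum revenue is ₹29.
Now minimize piece count subject to staying optimal: for each k, pieces[k] = 1 + min over i with p[i]+r[k−i]=r[k] of pieces[k−i].
pieces[3] = 2
pieces[4] = 1
pieces[5] = 2
pieces[6] = 2

2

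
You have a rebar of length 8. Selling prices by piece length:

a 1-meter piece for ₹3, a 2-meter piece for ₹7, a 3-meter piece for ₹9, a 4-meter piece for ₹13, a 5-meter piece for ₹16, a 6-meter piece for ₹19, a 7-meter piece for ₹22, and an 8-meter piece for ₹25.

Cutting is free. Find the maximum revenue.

28

Consider every possible first cut. R[k] is the best of p[i]+R[k−i] over all sellable i≤k.
R[1] = 3
R[2] = max(3+3, 7+0) = 7
R[3] = max(3+7, 7+3, 9+0) = 10
R[4] = max(3+10, 7+7, 9+3, 13+0) = 14
R[5] = max(3+14, 7+10, 9+7, 13+3, 16+0) = 17
R[6] = max(3+17, 7+14, 9+10, 13+7, 16+3, 19+0) = 21
R[7] = max(3+21, 7+17, 9+14, …, 19+3, 22+0) = 24
R[8] = max(3+24, 7+21, 9+17, …, 22+3, 25+0) = 28
One optimal cutting: 2 + 2 + 2 + 2 → ₹7 + ₹7 + ₹7 + ₹7 = ₹28.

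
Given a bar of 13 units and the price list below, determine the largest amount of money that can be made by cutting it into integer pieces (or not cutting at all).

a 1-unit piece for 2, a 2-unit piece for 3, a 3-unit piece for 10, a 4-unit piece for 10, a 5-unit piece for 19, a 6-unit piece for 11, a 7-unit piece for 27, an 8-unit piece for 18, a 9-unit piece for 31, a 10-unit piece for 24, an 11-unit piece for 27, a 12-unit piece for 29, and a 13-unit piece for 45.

Let r[k] be the best obtainable value from length k. For each k, try every first piece i and keep the best of price[i] + r[k−i].
r[1] = 2
r[2] = max(2+2, 3+0) = 4
r[3] = max(2+4, 3+2, 10+0) = 10
r[4] = max(2+10, 3+4, 10+2, 10+0) = 12
r[5] = max(2+12, 3+10, 10+4, 10+2, 19+0) = 19
r[6] = max(2+19, 3+12, 10+10, 10+4, 19+2, 11+0) = 21
r[7] = max(2+21, 3+19, 10+12, …, 11+2, 27+0) = 27
r[8] = max(2+27, 3+21, 10+19, …, 27+2, 18+0) = 29
r[9] = max(2+29, 3+27, 10+21, …, 18+2, 31+0) = 31
r[10] = max(2+31, 3+29, 10+27, …, 31+2, 24+0) = 38
r[11] = max(2+38, 3+31, 10+29, …, 24+2, 27+0) = 40
r[12] = max(2+40, 3+38, 10+31, …, 27+2, 29+0) = 46
r[13] = max(2+46, 3+40, 10+38, …, 29+2, 45+0) = 48
One optimal cutting: 7 + 5 + 1 → 27 + 19 + 2 = 48.

48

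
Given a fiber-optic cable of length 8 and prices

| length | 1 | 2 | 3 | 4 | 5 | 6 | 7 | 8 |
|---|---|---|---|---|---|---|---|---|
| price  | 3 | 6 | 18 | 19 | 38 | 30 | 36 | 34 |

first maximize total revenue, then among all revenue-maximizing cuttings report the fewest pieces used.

Let r[k] be the best obtainable value from length k. For each k, try every first piece i and keep the best of price[i] + r[k−i].
r[1] = 3
r[2] = 6  (first piece 1, then r[1]=3)
r[3] = 18
r[4] = 21  (first piece 1, then r[3]=18)
r[5] = 38
r[6] = 41  (first piece 1, then r[5]=38)
r[7] = 44  (first piece 1, then r[6]=41)
r[8] = 56  (first piece 3, then r[5]=38)
Maximum revenue is $56.
Now minimize piece count subject to staying optimal: for each k, pieces[k] = 1 + min over i with p[i]+r[k−i]=r[k] of pieces[k−i].
pieces[5] = 1
pieces[6] = 2
pieces[7] = 2
pieces[8] = 2

2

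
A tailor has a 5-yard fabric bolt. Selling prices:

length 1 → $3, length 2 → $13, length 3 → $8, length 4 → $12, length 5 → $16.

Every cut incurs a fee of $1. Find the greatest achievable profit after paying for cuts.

27

Consider every possible first cut. net[k] is the best of p[i]+net[k−i] over all sellable i≤k, charging 1 whenever i<k.
net[1] = 3
net[2] = max(3+3-1, 13+0) = 13
net[3] = max(3+13-1, 13+3-1, 8+0) = 15
net[4] = max(3+15-1, 13+13-1, 8+3-1, 12+0) = 25
net[5] = max(3+25-1, 13+15-1, 8+13-1, 12+3-1, 16+0) = 27
One optimal plan: pieces 2 + 2 + 1 (2 cuts) → $29 − $2 = $27.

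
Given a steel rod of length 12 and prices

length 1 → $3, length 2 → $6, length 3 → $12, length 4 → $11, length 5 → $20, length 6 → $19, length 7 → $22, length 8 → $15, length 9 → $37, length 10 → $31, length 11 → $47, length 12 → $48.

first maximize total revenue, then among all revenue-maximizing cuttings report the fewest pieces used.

2

Consider every possible first cut. r[k] is the best of p[i]+r[k−i] over all sellable i≤k.
r[1] = 3
r[2] = max(3+3, 6+0) = 6
r[3] = max(3+6, 6+3, 12+0) = 12
r[4] = max(3+12, 6+6, 12+3, 11+0) = 15
r[5] = max(3+15, 6+12, 12+6, 11+3, 20+0) = 20
r[6] = max(3+20, 6+15, 12+12, 11+6, 20+3, 19+0) = 24
r[7] = max(3+24, 6+20, 12+15, …, 19+3, 22+0) = 27
r[8] = max(3+27, 6+24, 12+20, …, 22+3, 15+0) = 32
r[9] = max(3+32, 6+27, 12+24, …, 15+3, 37+0) = 37
r[10] = max(3+37, 6+32, 12+27, …, 37+3, 31+0) = 40
r[11] = max(3+40, 6+37, 12+32, …, 31+3, 47+0) = 47
r[12] = max(3+47, 6+40, 12+37, …, 47+3, 48+0) = 50
Maximum revenue is $50.
Now minimize piece count subject to staying optimal: for each k, pieces[k] = 1 + min over i with p[i]+r[k−i]=r[k] of pieces[k−i].
pieces[9] = 1
pieces[10] = 2
pieces[11] = 1
pieces[12] = 2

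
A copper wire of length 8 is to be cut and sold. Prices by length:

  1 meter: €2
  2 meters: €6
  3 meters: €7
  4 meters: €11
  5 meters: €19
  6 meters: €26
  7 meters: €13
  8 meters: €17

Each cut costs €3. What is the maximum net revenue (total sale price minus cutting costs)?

29

Consider every possible first cut. v[k] is the best of p[i]+v[k−i] over all sellable i≤k, charging 3 whenever i<k.
v[1] = 2
v[2] = max(2+2-3, 6+0) = 6
v[3] = max(2+6-3, 6+2-3, 7+0) = 7
v[4] = max(2+7-3, 6+6-3, 7+2-3, 11+0) = 11
v[5] = max(2+11-3, 6+7-3, 7+6-3, 11+2-3, 19+0) = 19
v[6] = max(2+19-3, 6+11-3, 7+7-3, 11+6-3, 19+2-3, 26+0) = 26
v[7] = max(2+26-3, 6+19-3, 7+11-3, …, 26+2-3, 13+0) = 25
v[8] = max(2+25-3, 6+26-3, 7+19-3, …, 13+2-3, 17+0) = 29
One optimal plan: pieces 6 + 2 (1 cut) → €32 − €3 = €29.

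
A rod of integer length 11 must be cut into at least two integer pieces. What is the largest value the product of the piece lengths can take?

Define g[k] = max over 1≤i<k of i · max(k−i, g[k−i]); the inner max lets the remainder stay uncut if that's better.
Small cases: g[2]=1, g[3]=2, g[4]=4, g[5]=6, g[6]=9.
g[7] = 2×max(5,6) = 2×6 = 12
g[8] = 2×max(6,9) = 2×9 = 18
g[9] = 3×max(6,9) = 3×9 = 27
g[10] = 2×max(8,18) = 2×18 = 36
g[11] = 2×max(9,27) = 2×27 = 54
One optimal split: 3 + 3 + 3 + 2; product 3×3×3×2 = 54.

54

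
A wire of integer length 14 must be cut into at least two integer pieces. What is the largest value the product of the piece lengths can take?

162

Let m[k] be the best product for length k (with at least one cut). For each first piece i, the rest contributes max(k−i, m[k−i]).
Small cases: m[2]=1, m[3]=2, m[4]=4, m[5]=6, m[6]=9, m[7]=12, m[8]=18, m[9]=27.
m[10] = max(1×27, 2×18, 3×12, …, 8×2, 9×1) = 36
m[11] = max(1×36, 2×27, 3×18, …, 9×2, 10×1) = 54
m[12] = max(1×54, 2×36, 3×27, …, 10×2, 11×1) = 81
m[13] = max(1×81, 2×54, 3×36, …, 11×2, 12×1) = 108
m[14] = max(1×108, 2×81, 3×54, …, 12×2, 13×1) = 162
One optimal split: 3 + 3 + 3 + 3 + 2; product 3×3×3×3×2 = 162.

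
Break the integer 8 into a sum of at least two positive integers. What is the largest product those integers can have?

Fill prod[k] for k=2..8: at each k try every first piece i and multiply by the better of (k−i) uncut or prod[k−i].
prod[2] = 1×max(1,0) = 1×1 = 1
prod[3] = max(1×2, 2×1) = 2
prod[4] = max(1×3, 2×2, 3×1) = 4
prod[5] = max(1×4, 2×3, 3×2, 4×1) = 6
prod[6] = max(1×6, 2×4, 3×3, 4×2, 5×1) = 9
prod[7] = max(1×9, 2×6, 3×4, 4×3, 5×2, 6×1) = 12
prod[8] = max(1×12, 2×9, 3×6, …, 6×2, 7×1) = 18
One optimal split: 3 + 3 + 2; product 3×3×2 = 18.

18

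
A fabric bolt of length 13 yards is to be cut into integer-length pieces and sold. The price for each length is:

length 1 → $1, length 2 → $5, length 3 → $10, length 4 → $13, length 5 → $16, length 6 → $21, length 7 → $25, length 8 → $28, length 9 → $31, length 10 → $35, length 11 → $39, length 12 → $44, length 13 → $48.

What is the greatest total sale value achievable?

Let best[k] be the best obtainable value from length k. For each k, try every first piece i and keep the best of price[i] + best[k−i].
best[1] = 1
best[2] = max(1+1, 5+0) = 5
best[3] = max(1+5, 5+1, 10+0) = 10
best[4] = max(1+10, 5+5, 10+1, 13+0) = 13
best[5] = max(1+13, 5+10, 10+5, 13+1, 16+0) = 16
best[6] = max(1+16, 5+13, 10+10, 13+5, 16+1, 21+0) = 21
best[7] = max(1+21, 5+16, 10+13, …, 21+1, 25+0) = 25
best[8] = max(1+25, 5+21, 10+16, …, 25+1, 28+0) = 28
best[9] = max(1+28, 5+25, 10+21, …, 28+1, 31+0) = 31
best[10] = max(1+31, 5+28, 10+25, …, 31+1, 35+0) = 35
best[11] = max(1+35, 5+31, 10+28, …, 35+1, 39+0) = 39
best[12] = max(1+39, 5+35, 10+31, …, 39+1, 44+0) = 44
best[13] = max(1+44, 5+39, 10+35, …, 44+1, 48+0) = 48
Best is to sell the whole 13-yard piece uncut for $48.

48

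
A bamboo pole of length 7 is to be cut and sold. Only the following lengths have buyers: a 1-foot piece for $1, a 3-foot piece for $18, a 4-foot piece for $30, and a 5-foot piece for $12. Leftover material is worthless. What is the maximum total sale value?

Consider every possible first cut. r[k] is the best of p[i]+r[k−i] over all sellable i≤k.
r[1] = 1
r[2] = 2  (first piece 1, then r[1]=1)
r[3] = max(1+2, 18+0) = 18
r[4] = max(1+18, 18+1, 30+0) = 30
r[5] = max(1+30, 18+2, 30+1, 12+0) = 31
r[6] = max(1+31, 18+18, 30+2, 12+1) = 36
r[7] = max(1+36, 18+30, 30+18, 12+2) = 48
One optimal cutting: 4 + 3 → $48.

48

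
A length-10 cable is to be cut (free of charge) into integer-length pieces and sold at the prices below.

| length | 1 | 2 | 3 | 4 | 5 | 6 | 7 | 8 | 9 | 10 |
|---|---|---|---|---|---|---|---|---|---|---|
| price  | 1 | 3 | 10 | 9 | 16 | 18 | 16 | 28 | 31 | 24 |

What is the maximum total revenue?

Build v[k] bottom-up: v[k] = max over allowed piece i of (p[i] + v[k−i]).
v[1] = 1
v[2] = 3
v[3] = 10
v[4] = 11  (first piece 1, then v[3]=10)
v[5] = 16
v[6] = 20  (first piece 3, then v[3]=10)
v[7] = 21  (first piece 1, then v[6]=20)
v[8] = 28
v[9] = 31
v[10] = 32  (first piece 1, then v[9]=31)
One optimal cutting: 9 + 1 → 31 + 1 = 32.

32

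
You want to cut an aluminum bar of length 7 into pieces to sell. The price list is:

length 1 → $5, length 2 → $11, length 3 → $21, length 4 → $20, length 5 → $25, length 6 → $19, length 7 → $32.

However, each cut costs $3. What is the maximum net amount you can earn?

41

Consider every possible first cut. v[k] is the best of p[i]+v[k−i] over all sellable i≤k, charging 3 whenever i<k.
v[1] = 5
v[2] = 11
v[3] = 21
v[4] = 23  (first piece 1, then v[3]=21)
v[5] = 29  (first piece 2, then v[3]=21)
v[6] = 39  (first piece 3, then v[3]=21)
v[7] = 41  (first piece 1, then v[6]=39)
One optimal plan: pieces 3 + 3 + 1 (2 cuts) → $47 − $6 = $41.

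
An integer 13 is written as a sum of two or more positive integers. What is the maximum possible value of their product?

108

Fill f[k] for k=2..13: at each k try every first piece i and multiply by the better of (k−i) uncut or f[k−i].
f[2] = 1·max(1,0) = 1·1 = 1
f[3] = 1·max(2,1) = 1·2 = 2
f[4] = 2·max(2,1) = 2·2 = 4
f[5] = 2·max(3,2) = 2·3 = 6
f[6] = 3·max(3,2) = 3·3 = 9
f[7] = 2·max(5,6) = 2·6 = 12
f[8] = 2·max(6,9) = 2·9 = 18
f[9] = 3·max(6,9) = 3·9 = 27
f[10] = 2·max(8,18) = 2·18 = 36
f[11] = 2·max(9,27) = 2·27 = 54
f[12] = 3·max(9,27) = 3·27 = 81
f[13] = 2·max(11,54) = 2·54 = 108
One optimal split: 3 + 3 + 3 + 2 + 2; product 3·3·3·2·2 = 108.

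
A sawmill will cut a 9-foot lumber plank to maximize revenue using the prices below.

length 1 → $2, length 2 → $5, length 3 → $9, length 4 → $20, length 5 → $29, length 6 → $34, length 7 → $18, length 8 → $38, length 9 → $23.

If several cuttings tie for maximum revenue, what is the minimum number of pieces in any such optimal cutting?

2

Consider every possible first cut. r[k] is the best of p[i]+r[k−i] over all sellable i≤k.
r[1] = 2
r[2] = 5
r[3] = 9
r[4] = 20
r[5] = 29
r[6] = 34
r[7] = 36  (first piece 1, then r[6]=34)
r[8] = 40  (first piece 4, then r[4]=20)
r[9] = 49  (first piece 4, then r[5]=29)
Maximum revenue is $49.
Now minimize piece count subject to staying optimal: for each k, pieces[k] = 1 + min over i with p[i]+r[k−i]=r[k] of pieces[k−i].
pieces[6] = 1
pieces[7] = 2
pieces[8] = 2
pieces[9] = 2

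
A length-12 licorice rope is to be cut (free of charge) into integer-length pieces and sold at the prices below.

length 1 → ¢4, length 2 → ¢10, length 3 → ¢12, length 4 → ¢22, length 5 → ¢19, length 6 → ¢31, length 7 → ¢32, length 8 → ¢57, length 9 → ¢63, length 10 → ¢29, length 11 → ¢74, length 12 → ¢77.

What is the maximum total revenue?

79

Let v[k] be the best obtainable value from length k. For each k, try every first piece i and keep the best of price[i] + v[k−i].
v[1] = 4
v[2] = 10
v[3] = 14  (first piece 1, then v[2]=10)
v[4] = 22
v[5] = 26  (first piece 1, then v[4]=22)
v[6] = 32  (first piece 2, then v[4]=22)
v[7] = 36  (first piece 1, then v[6]=32)
v[8] = 57
v[9] = 63
v[10] = 67  (first piece 1, then v[9]=63)
v[11] = 74
v[12] = 79  (first piece 4, then v[8]=57)
One optimal cutting: 8 + 4 → ¢57 + ¢22 = ¢79.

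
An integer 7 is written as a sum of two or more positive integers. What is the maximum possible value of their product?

12

Let P[k] be the best product for length k (with at least one cut). For each first piece i, the rest contributes max(k−i, P[k−i]).
P[2] = 1×max(1,0) = 1×1 = 1
P[3] = 1×max(2,1) = 1×2 = 2
P[4] = 2×max(2,1) = 2×2 = 4
P[5] = 2×max(3,2) = 2×3 = 6
P[6] = 3×max(3,2) = 3×3 = 9
P[7] = 2×max(5,6) = 2×6 = 12
One optimal split: 3 + 2 + 2; product 3×2×2 = 12.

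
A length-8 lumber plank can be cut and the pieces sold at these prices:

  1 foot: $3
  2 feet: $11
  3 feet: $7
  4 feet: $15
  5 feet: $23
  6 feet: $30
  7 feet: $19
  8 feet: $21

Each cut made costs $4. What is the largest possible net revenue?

Consider every possible first cut. r[k] is the best of p[i]+r[k−i] over all sellable i≤k, charging 4 whenever i<k.
r[1] = 3
r[2] = max(3+3-4, 11+0) = 11
r[3] = max(3+11-4, 11+3-4, 7+0) = 10
r[4] = max(3+10-4, 11+11-4, 7+3-4, 15+0) = 18
r[5] = max(3+18-4, 11+10-4, 7+11-4, 15+3-4, 23+0) = 23
r[6] = max(3+23-4, 11+18-4, 7+10-4, 15+11-4, 23+3-4, 30+0) = 30
r[7] = max(3+30-4, 11+23-4, 7+18-4, …, 30+3-4, 19+0) = 30
r[8] = max(3+30-4, 11+30-4, 7+23-4, …, 19+3-4, 21+0) = 37
One optimal plan: pieces 6 + 2 (1 cut) → $41 − $4 = $37.

37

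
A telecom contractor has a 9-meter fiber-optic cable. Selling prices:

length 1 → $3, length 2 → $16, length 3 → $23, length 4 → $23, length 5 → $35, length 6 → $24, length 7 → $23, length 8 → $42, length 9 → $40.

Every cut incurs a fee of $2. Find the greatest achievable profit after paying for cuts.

Build v[k] bottom-up: v[k] = max over allowed piece i of (p[i] + v[k−i]) − 2 per cut.
v[1] = 3
v[2] = 16
v[3] = 23
v[4] = 30  (first piece 2, then v[2]=16)
v[5] = 37  (first piece 2, then v[3]=23)
v[6] = 44  (first piece 2, then v[4]=30)
v[7] = 51  (first piece 2, then v[5]=37)
v[8] = 58  (first piece 2, then v[6]=44)
v[9] = 65  (first piece 2, then v[7]=51)
One optimal plan: pieces 3 + 2 + 2 + 2 (3 cuts) → $71 − $6 = $65.

65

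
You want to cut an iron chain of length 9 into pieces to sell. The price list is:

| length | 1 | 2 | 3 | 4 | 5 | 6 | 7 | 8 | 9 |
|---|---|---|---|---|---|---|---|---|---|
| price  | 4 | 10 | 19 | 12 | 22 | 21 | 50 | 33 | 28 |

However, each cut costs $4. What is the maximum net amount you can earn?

Let v[k] be the best obtainable value from length k. For each k, try every first piece i and keep the best of price[i] + v[k−i] minus the 4 cut fee when i<k.
v[1] = 4
v[2] = max(4+4-4, 10+0) = 10
v[3] = max(4+10-4, 10+4-4, 19+0) = 19
v[4] = max(4+19-4, 10+10-4, 19+4-4, 12+0) = 19
v[5] = max(4+19-4, 10+19-4, 19+10-4, 12+4-4, 22+0) = 25
v[6] = max(4+25-4, 10+19-4, 19+19-4, 12+10-4, 22+4-4, 21+0) = 34
v[7] = max(4+34-4, 10+25-4, 19+19-4, …, 21+4-4, 50+0) = 50
v[8] = max(4+50-4, 10+34-4, 19+25-4, …, 50+4-4, 33+0) = 50
v[9] = max(4+50-4, 10+50-4, 19+34-4, …, 33+4-4, 28+0) = 56
One optimal plan: pieces 7 + 2 (1 cut) → $60 − $4 = $56.

56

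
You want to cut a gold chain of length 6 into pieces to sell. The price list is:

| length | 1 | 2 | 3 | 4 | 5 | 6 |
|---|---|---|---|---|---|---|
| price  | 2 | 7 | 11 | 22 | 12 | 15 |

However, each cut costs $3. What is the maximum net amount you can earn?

26

Consider every possible first cut. r[k] is the best of p[i]+r[k−i] over all sellable i≤k, charging 3 whenever i<k.
r[1] = 2
r[2] = 7
r[3] = 11
r[4] = 22
r[5] = 21  (first piece 1, then r[4]=22)
r[6] = 26  (first piece 2, then r[4]=22)
One optimal plan: pieces 4 + 2 (1 cut) → $29 − $3 = $26.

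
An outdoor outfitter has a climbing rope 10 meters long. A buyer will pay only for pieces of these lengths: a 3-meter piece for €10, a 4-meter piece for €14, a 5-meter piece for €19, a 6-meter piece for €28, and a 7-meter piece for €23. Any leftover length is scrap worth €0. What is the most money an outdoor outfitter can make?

Let best[k] be the best obtainable value from length k. For each k, try every first piece i and keep the best of price[i] + best[k−i].
best[1] = 0
best[2] = 0
best[3] = 10
best[4] = max(10+0, 14+0) = 14
best[5] = max(10+0, 14+0, 19+0) = 19
best[6] = max(10+10, 14+0, 19+0, 28+0) = 28
best[7] = max(10+14, 14+10, 19+0, 28+0, 23+0) = 28
best[8] = max(10+19, 14+14, 19+10, 28+0, 23+0) = 29
best[9] = max(10+28, 14+19, 19+14, 28+10, 23+0) = 38
best[10] = max(10+28, 14+28, 19+19, 28+14, 23+10) = 42
One optimal cutting: 6 + 4 → €42.

42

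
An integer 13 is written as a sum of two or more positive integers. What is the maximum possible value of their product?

108

Fill prod[k] for k=2..13: at each k try every first piece i and multiply by the better of (k−i) uncut or prod[k−i].
Small cases: prod[2]=1, prod[3]=2, prod[4]=4, prod[5]=6, prod[6]=9, prod[7]=12.
prod[8] = max(1×12, 2×9, 3×6, …, 6×2, 7×1) = 18
prod[9] = max(1×18, 2×12, 3×9, …, 7×2, 8×1) = 27
prod[10] = max(1×27, 2×18, 3×12, …, 8×2, 9×1) = 36
prod[11] = max(1×36, 2×27, 3×18, …, 9×2, 10×1) = 54
prod[12] = max(1×54, 2×36, 3×27, …, 10×2, 11×1) = 81
prod[13] = max(1×81, 2×54, 3×36, …, 11×2, 12×1) = 108
One optimal split: 3 + 3 + 3 + 2 + 2; product 3×3×3×2×2 = 108.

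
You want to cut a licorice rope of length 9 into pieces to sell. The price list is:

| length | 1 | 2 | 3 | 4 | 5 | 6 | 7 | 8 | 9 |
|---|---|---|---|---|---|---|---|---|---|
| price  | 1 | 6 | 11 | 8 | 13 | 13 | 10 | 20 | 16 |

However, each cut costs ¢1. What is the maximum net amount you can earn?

Let r[k] be the best obtainable value from length k. For each k, try every first piece i and keep the best of price[i] + r[k−i] minus the 1 cut fee when i<k.
r[1] = 1
r[2] = 6
r[3] = 11
r[4] = 11  (first piece 1, then r[3]=11)
r[5] = 16  (first piece 2, then r[3]=11)
r[6] = 21  (first piece 3, then r[3]=11)
r[7] = 21  (first piece 1, then r[6]=21)
r[8] = 26  (first piece 2, then r[6]=21)
r[9] = 31  (first piece 3, then r[6]=21)
One optimal plan: pieces 3 + 3 + 3 (2 cuts) → ¢33 − ¢2 = ¢31.

31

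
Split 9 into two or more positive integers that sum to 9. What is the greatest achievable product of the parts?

Define prod[k] = max over 1≤i<k of i · max(k−i, prod[k−i]); the inner max lets the remainder stay uncut if that's better.
prod[2] = 1*max(1,0) = 1*1 = 1
prod[3] = 1*max(2,1) = 1*2 = 2
prod[4] = 2*max(2,1) = 2*2 = 4
prod[5] = 2*max(3,2) = 2*3 = 6
prod[6] = 3*max(3,2) = 3*3 = 9
prod[7] = 2*max(5,6) = 2*6 = 12
prod[8] = 2*max(6,9) = 2*9 = 18
prod[9] = 3*max(6,9) = 3*9 = 27
One optimal split: 3 + 3 + 3; product 3*3*3 = 27.

27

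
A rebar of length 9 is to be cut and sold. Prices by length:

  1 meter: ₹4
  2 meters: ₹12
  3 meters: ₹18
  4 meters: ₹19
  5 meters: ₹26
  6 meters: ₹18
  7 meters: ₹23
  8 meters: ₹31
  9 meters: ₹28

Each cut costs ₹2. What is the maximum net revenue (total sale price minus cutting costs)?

50

Let v[k] be the best obtainable value from length k. For each k, try every first piece i and keep the best of price[i] + v[k−i] minus the 2 cut fee when i<k.
v[1] = 4
v[2] = max(4+4-2, 12+0) = 12
v[3] = max(4+12-2, 12+4-2, 18+0) = 18
v[4] = max(4+18-2, 12+12-2, 18+4-2, 19+0) = 22
v[5] = max(4+22-2, 12+18-2, 18+12-2, 19+4-2, 26+0) = 28
v[6] = max(4+28-2, 12+22-2, 18+18-2, 19+12-2, 26+4-2, 18+0) = 34
v[7] = max(4+34-2, 12+28-2, 18+22-2, …, 18+4-2, 23+0) = 38
v[8] = max(4+38-2, 12+34-2, 18+28-2, …, 23+4-2, 31+0) = 44
v[9] = max(4+44-2, 12+38-2, 18+34-2, …, 31+4-2, 28+0) = 50
One optimal plan: pieces 3 + 3 + 3 (2 cuts) → ₹54 − ₹4 = ₹50.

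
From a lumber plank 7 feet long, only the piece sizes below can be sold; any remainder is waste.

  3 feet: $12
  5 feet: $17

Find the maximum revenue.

Build f[k] bottom-up: f[k] = max over allowed piece i of (p[i] + f[k−i]).
f[1] = 0
f[2] = 0
f[3] = 12
f[4] = 12
f[5] = 17
f[6] = 24  (first piece 3, then f[3]=12)
f[7] = 24
One optimal cutting: pieces 3 + 3 with 1 foot of scrap → $24.

24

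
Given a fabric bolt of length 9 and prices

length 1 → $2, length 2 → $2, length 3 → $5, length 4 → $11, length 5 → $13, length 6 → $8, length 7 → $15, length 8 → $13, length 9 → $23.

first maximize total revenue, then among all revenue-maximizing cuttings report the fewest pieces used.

2

Build r[k] bottom-up: r[k] = max over allowed piece i of (p[i] + r[k−i]).
r[1] = 2
r[2] = max(2+2, 2+0) = 4
r[3] = max(2+4, 2+2, 5+0) = 6
r[4] = max(2+6, 2+4, 5+2, 11+0) = 11
r[5] = max(2+11, 2+6, 5+4, 11+2, 13+0) = 13
r[6] = max(2+13, 2+11, 5+6, 11+4, 13+2, 8+0) = 15
r[7] = max(2+15, 2+13, 5+11, …, 8+2, 15+0) = 17
r[8] = max(2+17, 2+15, 5+13, …, 15+2, 13+0) = 22
r[9] = max(2+22, 2+17, 5+15, …, 13+2, 23+0) = 24
Maximum revenue is $24.
Now minimize piece count subject to staying optimal: for each k, pieces[k] = 1 + min over i with p[i]+r[k−i]=r[k] of pieces[k−i].
pieces[6] = 2
pieces[7] = 3
pieces[8] = 2
pieces[9] = 2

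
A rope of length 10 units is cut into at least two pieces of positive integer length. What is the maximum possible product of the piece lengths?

Let f[k] be the best product for length k (with at least one cut). For each first piece i, the rest contributes max(k−i, f[k−i]).
f[2] = 1·max(1,0) = 1·1 = 1
f[3] = 1·max(2,1) = 1·2 = 2
f[4] = 2·max(2,1) = 2·2 = 4
f[5] = 2·max(3,2) = 2·3 = 6
f[6] = 3·max(3,2) = 3·3 = 9
f[7] = 2·max(5,6) = 2·6 = 12
f[8] = 2·max(6,9) = 2·9 = 18
f[9] = 3·max(6,9) = 3·9 = 27
f[10] = 2·max(8,18) = 2·18 = 36
One optimal split: 3 + 3 + 2 + 2; product 3·3·2·2 = 36.

36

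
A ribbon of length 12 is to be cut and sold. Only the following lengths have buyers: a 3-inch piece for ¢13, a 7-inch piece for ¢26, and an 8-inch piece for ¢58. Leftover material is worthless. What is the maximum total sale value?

71

Consider every possible first cut. f[k] is the best of p[i]+f[k−i] over all sellable i≤k.
f[1] = 0
f[2] = 0
f[3] = 13
f[4] = 13
f[5] = 13
f[6] = 26  (first piece 3, then f[3]=13)
f[7] = 26
f[8] = 58
f[9] = 58
f[10] = 58
f[11] = 71  (first piece 3, then f[8]=58)
f[12] = 71
One optimal cutting: pieces 8 + 3 with 1 inch of scrap → ¢71.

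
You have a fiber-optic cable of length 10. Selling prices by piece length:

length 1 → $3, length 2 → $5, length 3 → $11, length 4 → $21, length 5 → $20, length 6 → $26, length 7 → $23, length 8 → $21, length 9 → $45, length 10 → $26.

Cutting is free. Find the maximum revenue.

48

Let R[k] be the best obtainable value from length k. For each k, try every first piece i and keep the best of price[i] + R[k−i].
R[1] = 3
R[2] = max(3+3, 5+0) = 6
R[3] = max(3+6, 5+3, 11+0) = 11
R[4] = max(3+11, 5+6, 11+3, 21+0) = 21
R[5] = max(3+21, 5+11, 11+6, 21+3, 20+0) = 24
R[6] = max(3+24, 5+21, 11+11, 21+6, 20+3, 26+0) = 27
R[7] = max(3+27, 5+24, 11+21, …, 26+3, 23+0) = 32
R[8] = max(3+32, 5+27, 11+24, …, 23+3, 21+0) = 42
R[9] = max(3+42, 5+32, 11+27, …, 21+3, 45+0) = 45
R[10] = max(3+45, 5+42, 11+32, …, 45+3, 26+0) = 48
One optimal cutting: 4 + 4 + 1 + 1 → $21 + $21 + $3 + $3 = $48.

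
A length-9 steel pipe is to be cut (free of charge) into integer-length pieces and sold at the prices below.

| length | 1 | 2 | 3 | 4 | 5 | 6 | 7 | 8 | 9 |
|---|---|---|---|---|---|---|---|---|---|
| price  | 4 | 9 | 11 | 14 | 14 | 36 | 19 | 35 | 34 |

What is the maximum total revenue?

49

Let r[k] be the best obtainable value from length k. For each k, try every first piece i and keep the best of price[i] + r[k−i].
r[1] = 4
r[2] = 9
r[3] = 13  (first piece 1, then r[2]=9)
r[4] = 18  (first piece 2, then r[2]=9)
r[5] = 22  (first piece 1, then r[4]=18)
r[6] = 36
r[7] = 40  (first piece 1, then r[6]=36)
r[8] = 45  (first piece 2, then r[6]=36)
r[9] = 49  (first piece 1, then r[8]=45)
One optimal cutting: 6 + 2 + 1 → $36 + $9 + $4 = $49.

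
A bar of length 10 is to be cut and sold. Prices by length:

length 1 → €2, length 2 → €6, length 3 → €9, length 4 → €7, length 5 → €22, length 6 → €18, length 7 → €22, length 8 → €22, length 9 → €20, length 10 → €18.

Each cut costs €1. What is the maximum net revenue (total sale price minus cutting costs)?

Let r[k] be the best obtainable value from length k. For each k, try every first piece i and keep the best of price[i] + r[k−i] minus the 1 cut fee when i<k.
r[1] = 2
r[2] = max(2+2-1, 6+0) = 6
r[3] = max(2+6-1, 6+2-1, 9+0) = 9
r[4] = max(2+9-1, 6+6-1, 9+2-1, 7+0) = 11
r[5] = max(2+11-1, 6+9-1, 9+6-1, 7+2-1, 22+0) = 22
r[6] = max(2+22-1, 6+11-1, 9+9-1, 7+6-1, 22+2-1, 18+0) = 23
r[7] = max(2+23-1, 6+22-1, 9+11-1, …, 18+2-1, 22+0) = 27
r[8] = max(2+27-1, 6+23-1, 9+22-1, …, 22+2-1, 22+0) = 30
r[9] = max(2+30-1, 6+27-1, 9+23-1, …, 22+2-1, 20+0) = 32
r[10] = max(2+32-1, 6+30-1, 9+27-1, …, 20+2-1, 18+0) = 43
One optimal plan: pieces 5 + 5 (1 cut) → €44 − €1 = €43.

43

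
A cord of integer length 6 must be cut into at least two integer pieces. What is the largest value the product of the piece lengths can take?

9

Let f[k] be the best product for length k (with at least one cut). For each first piece i, the rest contributes max(k−i, f[k−i]).
f[2] = 1×max(1,0) = 1×1 = 1
f[3] = 1×max(2,1) = 1×2 = 2
f[4] = 2×max(2,1) = 2×2 = 4
f[5] = 2×max(3,2) = 2×3 = 6
f[6] = 3×max(3,2) = 3×3 = 9
One optimal split: 3 + 3; product 3×3 = 9.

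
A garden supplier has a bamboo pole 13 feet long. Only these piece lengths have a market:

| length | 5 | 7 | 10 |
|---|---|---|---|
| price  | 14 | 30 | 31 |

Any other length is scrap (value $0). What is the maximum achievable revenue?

44

Consider every possible first cut. r[k] is the best of p[i]+r[k−i] over all sellable i≤k.
r[1] = 0
r[2] = 0
r[3] = 0
r[4] = 0
r[5] = 14
r[6] = 14
r[7] = 30
r[8] = 30
r[9] = 30
r[10] = 31
r[11] = 31
r[12] = 44  (first piece 5, then r[7]=30)
r[13] = 44
One optimal cutting: pieces 7 + 5 with 1 foot of scrap → $44.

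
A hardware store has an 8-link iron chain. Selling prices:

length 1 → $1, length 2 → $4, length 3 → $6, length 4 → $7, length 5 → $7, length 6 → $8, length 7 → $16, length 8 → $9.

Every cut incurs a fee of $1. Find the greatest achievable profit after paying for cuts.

Build v[k] bottom-up: v[k] = max over allowed piece i of (p[i] + v[k−i]) − 1 per cut.
v[1] = 1
v[2] = 4
v[3] = 6
v[4] = 7  (first piece 2, then v[2]=4)
v[5] = 9  (first piece 2, then v[3]=6)
v[6] = 11  (first piece 3, then v[3]=6)
v[7] = 16
v[8] = 16  (first piece 1, then v[7]=16)
One optimal plan: pieces 7 + 1 (1 cut) → $17 − $1 = $16.

16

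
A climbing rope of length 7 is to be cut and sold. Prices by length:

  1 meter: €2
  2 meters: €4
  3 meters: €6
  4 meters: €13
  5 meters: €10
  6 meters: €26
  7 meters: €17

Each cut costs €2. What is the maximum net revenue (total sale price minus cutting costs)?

Consider every possible first cut. net[k] is the best of p[i]+net[k−i] over all sellable i≤k, charging 2 whenever i<k.
net[1] = 2
net[2] = max(2+2-2, 4+0) = 4
net[3] = max(2+4-2, 4+2-2, 6+0) = 6
net[4] = max(2+6-2, 4+4-2, 6+2-2, 13+0) = 13
net[5] = max(2+13-2, 4+6-2, 6+4-2, 13+2-2, 10+0) = 13
net[6] = max(2+13-2, 4+13-2, 6+6-2, 13+4-2, 10+2-2, 26+0) = 26
net[7] = max(2+26-2, 4+13-2, 6+13-2, …, 26+2-2, 17+0) = 26
One optimal plan: pieces 6 + 1 (1 cut) → €28 − €2 = €26.

26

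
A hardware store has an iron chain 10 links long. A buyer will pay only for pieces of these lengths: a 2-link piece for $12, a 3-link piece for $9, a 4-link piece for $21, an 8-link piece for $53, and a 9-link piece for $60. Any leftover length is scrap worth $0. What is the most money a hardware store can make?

Consider every possible first cut. r[k] is the best of p[i]+r[k−i] over all sellable i≤k.
r[1] = 0
r[2] = 12
r[3] = max(12+0, 9+0) = 12
r[4] = max(12+12, 9+0, 21+0) = 24
r[5] = max(12+12, 9+12, 21+0) = 24
r[6] = max(12+24, 9+12, 21+12) = 36
r[7] = max(12+24, 9+24, 21+12) = 36
r[8] = max(12+36, 9+24, 21+24, 53+0) = 53
r[9] = max(12+36, 9+36, 21+24, 53+0, 60+0) = 60
r[10] = max(12+53, 9+36, 21+36, 53+12, 60+0) = 65
One optimal cutting: 8 + 2 → $65.

65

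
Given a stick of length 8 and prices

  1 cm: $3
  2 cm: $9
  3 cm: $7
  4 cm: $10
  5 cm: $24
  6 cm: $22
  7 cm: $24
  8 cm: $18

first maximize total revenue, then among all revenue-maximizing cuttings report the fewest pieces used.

Build r[k] bottom-up: r[k] = max over allowed piece i of (p[i] + r[k−i]).
r[1] = 3
r[2] = 9
r[3] = 12  (first piece 1, then r[2]=9)
r[4] = 18  (first piece 2, then r[2]=9)
r[5] = 24
r[6] = 27  (first piece 1, then r[5]=24)
r[7] = 33  (first piece 2, then r[5]=24)
r[8] = 36  (first piece 1, then r[7]=33)
Maximum revenue is $36.
Now minimize piece count subject to staying optimal: for each k, pieces[k] = 1 + min over i with p[i]+r[k−i]=r[k] of pieces[k−i].
pieces[5] = 1
pieces[6] = 2
pieces[7] = 2
pieces[8] = 3

3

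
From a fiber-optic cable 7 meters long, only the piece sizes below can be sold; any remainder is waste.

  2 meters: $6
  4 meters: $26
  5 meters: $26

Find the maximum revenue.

32

Consider every possible first cut. r[k] is the best of p[i]+r[k−i] over all sellable i≤k.
r[1] = 0
r[2] = 6
r[3] = 6
r[4] = max(6+6, 26+0) = 26
r[5] = max(6+6, 26+0, 26+0) = 26
r[6] = max(6+26, 26+6, 26+0) = 32
r[7] = max(6+26, 26+6, 26+6) = 32
One optimal cutting: pieces 4 + 2 with 1 meter of scrap → $32.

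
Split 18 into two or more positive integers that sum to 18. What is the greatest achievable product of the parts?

Define prod[k] = max over 1≤i<k of i · max(k−i, prod[k−i]); the inner max lets the remainder stay uncut if that's better.
Small cases: prod[2]=1, prod[3]=2, prod[4]=4, prod[5]=6, prod[6]=9, prod[7]=12, prod[8]=18, prod[9]=27, prod[10]=36, prod[11]=54, prod[12]=81, prod[13]=108.
prod[14] = max(1·108, 2·81, 3·54, …, 12·2, 13·1) = 162
prod[15] = max(1·162, 2·108, 3·81, …, 13·2, 14·1) = 243
prod[16] = max(1·243, 2·162, 3·108, …, 14·2, 15·1) = 324
prod[17] = max(1·324, 2·243, 3·162, …, 15·2, 16·1) = 486
prod[18] = max(1·486, 2·324, 3·243, …, 16·2, 17·1) = 729
One optimal split: 3 + 3 + 3 + 3 + 3 + 3; product 3·3·3·3·3·3 = 729.

729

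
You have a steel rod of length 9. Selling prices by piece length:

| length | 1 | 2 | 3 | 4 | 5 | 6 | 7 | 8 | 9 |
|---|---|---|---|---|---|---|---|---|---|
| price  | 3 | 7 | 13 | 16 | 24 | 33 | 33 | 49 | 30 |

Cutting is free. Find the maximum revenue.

52

Let best[k] be the best obtainable value from length k. For each k, try every first piece i and keep the best of price[i] + best[k−i].
best[1] = 3
best[2] = max(3+3, 7+0) = 7
best[3] = max(3+7, 7+3, 13+0) = 13
best[4] = max(3+13, 7+7, 13+3, 16+0) = 16
best[5] = max(3+16, 7+13, 13+7, 16+3, 24+0) = 24
best[6] = max(3+24, 7+16, 13+13, 16+7, 24+3, 33+0) = 33
best[7] = max(3+33, 7+24, 13+16, …, 33+3, 33+0) = 36
best[8] = max(3+36, 7+33, 13+24, …, 33+3, 49+0) = 49
best[9] = max(3+49, 7+36, 13+33, …, 49+3, 30+0) = 52
One optimal cutting: 8 + 1 → $49 + $3 = $52.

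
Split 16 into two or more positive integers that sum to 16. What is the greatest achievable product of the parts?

Fill g[k] for k=2..16: at each k try every first piece i and multiply by the better of (k−i) uncut or g[k−i].
g[2] = 1·max(1,0) = 1·1 = 1
g[3] = 1·max(2,1) = 1·2 = 2
g[4] = 2·max(2,1) = 2·2 = 4
g[5] = 2·max(3,2) = 2·3 = 6
g[6] = 3·max(3,2) = 3·3 = 9
g[7] = 2·max(5,6) = 2·6 = 12
g[8] = 2·max(6,9) = 2·9 = 18
g[9] = 3·max(6,9) = 3·9 = 27
g[10] = 2·max(8,18) = 2·18 = 36
g[11] = 2·max(9,27) = 2·27 = 54
g[12] = 3·max(9,27) = 3·27 = 81
g[13] = 2·max(11,54) = 2·54 = 108
g[14] = 2·max(12,81) = 2·81 = 162
g[15] = 3·max(12,81) = 3·81 = 243
g[16] = 2·max(14,162) = 2·162 = 324
One optimal split: 3 + 3 + 3 + 3 + 2 + 2; product 3·3·3·3·2·2 = 324.

324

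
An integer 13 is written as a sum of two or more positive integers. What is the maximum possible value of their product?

108

Fill P[k] for k=2..13: at each k try every first piece i and multiply by the better of (k−i) uncut or P[k−i].
Small cases: P[2]=1, P[3]=2, P[4]=4, P[5]=6, P[6]=9.
P[7] = max(1·9, 2·6, 3·4, 4·3, 5·2, 6·1) = 12
P[8] = max(1·12, 2·9, 3·6, …, 6·2, 7·1) = 18
P[9] = max(1·18, 2·12, 3·9, …, 7·2, 8·1) = 27
P[10] = max(1·27, 2·18, 3·12, …, 8·2, 9·1) = 36
P[11] = max(1·36, 2·27, 3·18, …, 9·2, 10·1) = 54
P[12] = max(1·54, 2·36, 3·27, …, 10·2, 11·1) = 81
P[13] = max(1·81, 2·54, 3·36, …, 11·2, 12·1) = 108
One optimal split: 3 + 3 + 3 + 2 + 2; product 3·3·3·2·2 = 108.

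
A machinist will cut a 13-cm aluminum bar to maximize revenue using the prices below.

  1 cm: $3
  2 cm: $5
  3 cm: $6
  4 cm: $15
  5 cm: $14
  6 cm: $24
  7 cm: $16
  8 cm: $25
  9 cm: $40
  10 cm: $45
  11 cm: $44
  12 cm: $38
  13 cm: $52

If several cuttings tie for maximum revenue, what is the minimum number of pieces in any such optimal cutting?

2

Let r[k] be the best obtainable value from length k. For each k, try every first piece i and keep the best of price[i] + r[k−i].
r[1] = 3
r[2] = max(3+3, 5+0) = 6
r[3] = max(3+6, 5+3, 6+0) = 9
r[4] = max(3+9, 5+6, 6+3, 15+0) = 15
r[5] = max(3+15, 5+9, 6+6, 15+3, 14+0) = 18
r[6] = max(3+18, 5+15, 6+9, 15+6, 14+3, 24+0) = 24
r[7] = max(3+24, 5+18, 6+15, …, 24+3, 16+0) = 27
r[8] = max(3+27, 5+24, 6+18, …, 16+3, 25+0) = 30
r[9] = max(3+30, 5+27, 6+24, …, 25+3, 40+0) = 40
r[10] = max(3+40, 5+30, 6+27, …, 40+3, 45+0) = 45
r[11] = max(3+45, 5+40, 6+30, …, 45+3, 44+0) = 48
r[12] = max(3+48, 5+45, 6+40, …, 44+3, 38+0) = 51
r[13] = max(3+51, 5+48, 6+45, …, 38+3, 52+0) = 55
Maximum revenue is $55.
Now minimize piece count subject to staying optimal: for each k, pieces[k] = 1 + min over i with p[i]+r[k−i]=r[k] of pieces[k−i].
pieces[10] = 1
pieces[11] = 2
pieces[12] = 3
pieces[13] = 2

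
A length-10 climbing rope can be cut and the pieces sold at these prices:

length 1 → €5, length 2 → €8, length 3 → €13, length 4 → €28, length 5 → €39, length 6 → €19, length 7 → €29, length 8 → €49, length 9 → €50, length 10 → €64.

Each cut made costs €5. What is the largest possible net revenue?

Let r[k] be the best obtainable value from length k. For each k, try every first piece i and keep the best of price[i] + r[k−i] minus the 5 cut fee when i<k.
r[1] = 5
r[2] = max(5+5-5, 8+0) = 8
r[3] = max(5+8-5, 8+5-5, 13+0) = 13
r[4] = max(5+13-5, 8+8-5, 13+5-5, 28+0) = 28
r[5] = max(5+28-5, 8+13-5, 13+8-5, 28+5-5, 39+0) = 39
r[6] = max(5+39-5, 8+28-5, 13+13-5, 28+8-5, 39+5-5, 19+0) = 39
r[7] = max(5+39-5, 8+39-5, 13+28-5, …, 19+5-5, 29+0) = 42
r[8] = max(5+42-5, 8+39-5, 13+39-5, …, 29+5-5, 49+0) = 51
r[9] = max(5+51-5, 8+42-5, 13+39-5, …, 49+5-5, 50+0) = 62
r[10] = max(5+62-5, 8+51-5, 13+42-5, …, 50+5-5, 64+0) = 73
One optimal plan: pieces 5 + 5 (1 cut) → €78 − €5 = €73.

73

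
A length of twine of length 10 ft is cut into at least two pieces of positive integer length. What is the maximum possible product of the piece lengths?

Define P[k] = max over 1≤i<k of i · max(k−i, P[k−i]); the inner max lets the remainder stay uncut if that's better.
Small cases: P[2]=1, P[3]=2, P[4]=4, P[5]=6.
P[6] = max(1·6, 2·4, 3·3, 4·2, 5·1) = 9
P[7] = max(1·9, 2·6, 3·4, 4·3, 5·2, 6·1) = 12
P[8] = max(1·12, 2·9, 3·6, …, 6·2, 7·1) = 18
P[9] = max(1·18, 2·12, 3·9, …, 7·2, 8·1) = 27
P[10] = max(1·27, 2·18, 3·12, …, 8·2, 9·1) = 36
One optimal split: 3 + 3 + 2 + 2; product 3·3·2·2 = 36.

36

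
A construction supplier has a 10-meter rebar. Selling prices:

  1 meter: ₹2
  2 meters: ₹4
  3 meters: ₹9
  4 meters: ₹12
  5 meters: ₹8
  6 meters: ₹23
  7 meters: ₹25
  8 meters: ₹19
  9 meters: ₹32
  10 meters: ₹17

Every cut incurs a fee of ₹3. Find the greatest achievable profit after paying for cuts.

Consider every possible first cut. v[k] is the best of p[i]+v[k−i] over all sellable i≤k, charging 3 whenever i<k.
v[1] = 2
v[2] = 4
v[3] = 9
v[4] = 12
v[5] = 11  (first piece 1, then v[4]=12)
v[6] = 23
v[7] = 25
v[8] = 24  (first piece 1, then v[7]=25)
v[9] = 32
v[10] = 32  (first piece 4, then v[6]=23)
One optimal plan: pieces 6 + 4 (1 cut) → ₹35 − ₹3 = ₹32.

32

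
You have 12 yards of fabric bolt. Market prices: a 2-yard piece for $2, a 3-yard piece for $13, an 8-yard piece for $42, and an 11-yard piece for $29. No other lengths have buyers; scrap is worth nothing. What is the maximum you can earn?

55

Consider every possible first cut. r[k] is the best of p[i]+r[k−i] over all sellable i≤k.
r[1] = 0
r[2] = 2
r[3] = 13
r[4] = 13
r[5] = 15  (first piece 2, then r[3]=13)
r[6] = 26  (first piece 3, then r[3]=13)
r[7] = 26
r[8] = 42
r[9] = 42
r[10] = 44  (first piece 2, then r[8]=42)
r[11] = 55  (first piece 3, then r[8]=42)
r[12] = 55
One optimal cutting: pieces 8 + 3 with 1 yard of scrap → $55.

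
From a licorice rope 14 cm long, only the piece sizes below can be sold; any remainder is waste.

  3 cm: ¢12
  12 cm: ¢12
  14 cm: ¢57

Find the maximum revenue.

57

Build f[k] bottom-up: f[k] = max over allowed piece i of (p[i] + f[k−i]).
f[1] = 0
f[2] = 0
f[3] = 12
f[4] = 12
f[5] = 12
f[6] = 24  (first piece 3, then f[3]=12)
f[7] = 24
f[8] = 24
f[9] = 36  (first piece 3, then f[6]=24)
f[10] = 36
f[11] = 36
f[12] = 48  (first piece 3, then f[9]=36)
f[13] = 48
f[14] = 57
One optimal cutting: 14 → ¢57.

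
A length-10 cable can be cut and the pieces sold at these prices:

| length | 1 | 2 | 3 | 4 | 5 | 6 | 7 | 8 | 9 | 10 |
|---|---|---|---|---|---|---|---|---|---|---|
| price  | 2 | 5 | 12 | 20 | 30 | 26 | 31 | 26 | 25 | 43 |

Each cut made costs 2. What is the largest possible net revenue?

Build r[k] bottom-up: r[k] = max over allowed piece i of (p[i] + r[k−i]) − 2 per cut.
r[1] = 2
r[2] = max(2+2-2, 5+0) = 5
r[3] = max(2+5-2, 5+2-2, 12+0) = 12
r[4] = max(2+12-2, 5+5-2, 12+2-2, 20+0) = 20
r[5] = max(2+20-2, 5+12-2, 12+5-2, 20+2-2, 30+0) = 30
r[6] = max(2+30-2, 5+20-2, 12+12-2, 20+5-2, 30+2-2, 26+0) = 30
r[7] = max(2+30-2, 5+30-2, 12+20-2, …, 26+2-2, 31+0) = 33
r[8] = max(2+33-2, 5+30-2, 12+30-2, …, 31+2-2, 26+0) = 40
r[9] = max(2+40-2, 5+33-2, 12+30-2, …, 26+2-2, 25+0) = 48
r[10] = max(2+48-2, 5+40-2, 12+33-2, …, 25+2-2, 43+0) = 58
One optimal plan: pieces 5 + 5 (1 cut) → 60 − 2 = 58.

58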